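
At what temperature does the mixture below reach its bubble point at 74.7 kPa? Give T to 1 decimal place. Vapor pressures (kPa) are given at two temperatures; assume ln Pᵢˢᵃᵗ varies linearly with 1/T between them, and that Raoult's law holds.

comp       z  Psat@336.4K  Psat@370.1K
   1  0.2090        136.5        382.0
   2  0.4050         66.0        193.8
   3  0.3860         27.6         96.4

Bubble-point temperature: ΣzᵢPᵢˢᵃᵗ(T) = P. Interpolate ln Pᵢˢᵃᵗ = aᵢ + bᵢ/T.
  T = 336.4 K: ΣzᵢPᵢˢᵃᵗ = 65.91 kPa
  T = 370.1 K: ΣzᵢPᵢˢᵃᵗ = 195.54 kPa
  T = 353.2 K: ΣzᵢPᵢˢᵃᵗ = 116.23 kPa
  T = 344.8 K: ΣzᵢPᵢˢᵃᵗ = 88.12 kPa
  T = 340.6 K: ΣzᵢPᵢˢᵃᵗ = 76.34 kPa
  T = 338.5 K: ΣzᵢPᵢˢᵃᵗ = 70.97 kPa
Interpolating between 338.5 K and 340.6 K gives T ≈ 340.0 K.

T = 340.0 K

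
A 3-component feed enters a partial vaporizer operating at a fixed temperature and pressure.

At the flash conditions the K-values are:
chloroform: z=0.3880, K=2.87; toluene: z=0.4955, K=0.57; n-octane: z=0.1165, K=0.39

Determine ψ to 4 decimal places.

Rachford–Rice: g(ψ) = Σ zᵢ(Kᵢ−1)/(1+ψ(Kᵢ−1)) = 0.
g(0) = ΣzᵢKᵢ − 1 = 0.4414 and g(1) = 1 − Σzᵢ/Kᵢ = -0.3032, so a root lies in (0, 1).
Newton–Raphson from ψ = 0.41:
  ψ = 0.4100: g = 0.05725, g' = -0.6468 → ψ = 0.4985
  ψ = 0.4985: g = 0.00219, g' = -0.6014 → ψ = 0.5022
Converged at ψ = 0.5022.

ψ = 0.5022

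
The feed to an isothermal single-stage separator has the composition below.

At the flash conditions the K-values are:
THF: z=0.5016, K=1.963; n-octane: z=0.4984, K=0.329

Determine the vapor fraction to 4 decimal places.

Rachford–Rice: g(ψ) = Σ zᵢ(Kᵢ−1)/(1+ψ(Kᵢ−1)) = 0.
Feasibility: ΣzᵢKᵢ = 1.1486, Σzᵢ/Kᵢ = 1.7704 — both > 1, two phases present.
Binary case is linear: z₁(K₁−1)(1+ψ(K₂−1)) + z₂(K₂−1)(1+ψ(K₁−1)) = 0
⇒ ψ = [z₁(K₁−1)+z₂(K₂−1)] / [−(K₁−1)(K₂−1)] = 0.14861/0.64617 = 0.2300

ψ = 0.2300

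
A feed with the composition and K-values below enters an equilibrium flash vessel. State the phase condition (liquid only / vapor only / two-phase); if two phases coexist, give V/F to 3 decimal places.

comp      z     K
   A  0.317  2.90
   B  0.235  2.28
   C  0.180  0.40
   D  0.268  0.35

ΣzᵢKᵢ = 1.621; Σzᵢ/Kᵢ = 1.428.
Both exceed 1, so a two-phase solution exists.
Material balance + equilibrium reduce to Σ zᵢ(Kᵢ−1)/(1+ψ(Kᵢ−1)) = 0.
Newton iteration, ψ⁰ = 0.57:
  ψ = 0.570: g = 0.0222, g' = -0.828 → ψ = 0.597
Converged at ψ = 0.597.

two-phase, V/F = 0.597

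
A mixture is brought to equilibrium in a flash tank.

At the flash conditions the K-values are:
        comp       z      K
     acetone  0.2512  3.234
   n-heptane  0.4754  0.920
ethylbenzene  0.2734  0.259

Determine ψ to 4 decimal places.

Let ψ = V/F and solve Σ zᵢ(Kᵢ−1)/(1+ψ(Kᵢ−1)) = 0.
Check two-phase: ΣzᵢKᵢ = 1.3206 > 1 and Σzᵢ/Kᵢ = 1.6500 > 1, so g(0) = 0.3206 > 0 and g(1) = -0.6500 < 0.
Newton iteration, ψ⁰ = 0.56:
  ψ = 0.5600: g = -0.13680, g' = -0.6893 → ψ = 0.3615
  ψ = 0.3615: g = -0.00545, g' = -0.6670 → ψ = 0.3534
Converged at ψ = 0.3534.

ψ = 0.3534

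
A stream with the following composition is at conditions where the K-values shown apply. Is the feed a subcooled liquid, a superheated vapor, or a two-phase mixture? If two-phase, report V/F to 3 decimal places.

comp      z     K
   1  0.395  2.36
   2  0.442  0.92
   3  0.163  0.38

two-phase, V/F = 0.844

ΣzᵢKᵢ = 1.401; Σzᵢ/Kᵢ = 1.077.
Both exceed 1, so a two-phase solution exists.
Let ψ = V/F and solve Σ zᵢ(Kᵢ−1)/(1+ψ(Kᵢ−1)) = 0.
Iterate (Newton) starting at ψ = 0.61:
  ψ = 0.610: g = 0.0939, g' = -0.383 → ψ = 0.855
  ψ = 0.855: g = -0.0046, g' = -0.443 → ψ = 0.845
  ψ = 0.845: g = -0.0000, g' = -0.438 → ψ = 0.844
Converged at ψ = 0.844.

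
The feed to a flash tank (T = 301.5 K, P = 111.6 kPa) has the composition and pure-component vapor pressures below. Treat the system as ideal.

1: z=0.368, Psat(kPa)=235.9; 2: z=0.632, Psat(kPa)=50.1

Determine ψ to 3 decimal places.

Raoult's law: Kᵢ = Pᵢˢᵃᵗ/P = Pᵢˢᵃᵗ/111.6.
  K_1 = 235.9/111.6 = 2.11380, K_2 = 50.1/111.6 = 0.44892
Material balance + equilibrium reduce to Σ zᵢ(Kᵢ−1)/(1+ψ(Kᵢ−1)) = 0.
Feasibility: ΣzᵢKᵢ = 1.062, Σzᵢ/Kᵢ = 1.582 — both > 1, two phases present.
Iterate (Newton) starting at ψ = 0.44:
  ψ = 0.440: g = -0.1847, g' = -0.540 → ψ = 0.098
  ψ = 0.098: g = 0.0014, g' = -0.586 → ψ = 0.100
Converged at ψ = 0.100.

ψ = 0.100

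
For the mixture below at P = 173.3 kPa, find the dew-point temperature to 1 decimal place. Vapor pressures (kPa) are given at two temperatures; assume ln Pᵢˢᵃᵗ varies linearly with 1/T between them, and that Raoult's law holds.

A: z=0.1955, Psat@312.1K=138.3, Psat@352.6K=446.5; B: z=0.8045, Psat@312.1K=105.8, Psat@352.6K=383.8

T = 325.2 K

Dew-point temperature: Σzᵢ·P/Pᵢˢᵃᵗ(T) = 1. Interpolate ln Pᵢˢᵃᵗ = aᵢ + bᵢ/T.
  T = 312.1 K: ΣzᵢP/Pᵢˢᵃᵗ = 1.5627
  T = 352.6 K: ΣzᵢP/Pᵢˢᵃᵗ = 0.4391
  T = 332.4 K: ΣzᵢP/Pᵢˢᵃᵗ = 0.7956
  T = 322.2 K: ΣzᵢP/Pᵢˢᵃᵗ = 1.1050
  T = 327.3 K: ΣzᵢP/Pᵢˢᵃᵗ = 0.9352
  T = 324.8 K: ΣzᵢP/Pᵢˢᵃᵗ = 1.0142
Interpolating between 324.8 K and 327.3 K gives T ≈ 325.2 K.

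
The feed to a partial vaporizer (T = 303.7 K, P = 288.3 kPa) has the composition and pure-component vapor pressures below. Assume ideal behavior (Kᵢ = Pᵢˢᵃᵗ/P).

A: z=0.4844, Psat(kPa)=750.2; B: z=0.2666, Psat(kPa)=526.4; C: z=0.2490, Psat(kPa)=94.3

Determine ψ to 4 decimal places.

ψ = 0.9190

Raoult's law: Kᵢ = Pᵢˢᵃᵗ/P = Pᵢˢᵃᵗ/288.3.
  K_A = 750.2/288.3 = 2.602151, K_B = 526.4/288.3 = 1.825876, K_C = 94.3/288.3 = 0.327090
Let ψ = V/F and solve Σ zᵢ(Kᵢ−1)/(1+ψ(Kᵢ−1)) = 0.
g(0) = ΣzᵢKᵢ − 1 = 0.8287 and g(1) = 1 − Σzᵢ/Kᵢ = -0.0934, so a root lies in (0, 1).
Newton iteration, ψ⁰ = 0.41:
  ψ = 0.4100: g = 0.40149, g' = -0.7694 → ψ = 0.9318
  ψ = 0.9318: g = -0.01347, g' = -1.0686 → ψ = 0.9192
  ψ = 0.9192: g = -0.00020, g' = -1.0369 → ψ = 0.9190
Converged at ψ = 0.9190.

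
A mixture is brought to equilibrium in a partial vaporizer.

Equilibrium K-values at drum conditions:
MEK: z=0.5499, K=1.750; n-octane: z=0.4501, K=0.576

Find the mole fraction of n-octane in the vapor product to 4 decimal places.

y_n-octane = 0.3680

Rachford–Rice: g(ψ) = Σ zᵢ(Kᵢ−1)/(1+ψ(Kᵢ−1)) = 0.
Check two-phase: ΣzᵢKᵢ = 1.2216 > 1 and Σzᵢ/Kᵢ = 1.0957 > 1, so g(0) = 0.2216 > 0 and g(1) = -0.0957 < 0.
Newton–Raphson from ψ = 0.5:
  ψ = 0.5000: g = 0.05776, g' = -0.2939 → ψ = 0.6965
  ψ = 0.6965: g = 0.00008, g' = -0.2964 → ψ = 0.6968
Converged at ψ = 0.6968.
Compositions from xᵢ = zᵢ/(1+ψ(Kᵢ−1)), yᵢ = Kᵢxᵢ:
  MEK: x = 0.3612, y = 0.6320
  n-octane: x = 0.6388, y = 0.3680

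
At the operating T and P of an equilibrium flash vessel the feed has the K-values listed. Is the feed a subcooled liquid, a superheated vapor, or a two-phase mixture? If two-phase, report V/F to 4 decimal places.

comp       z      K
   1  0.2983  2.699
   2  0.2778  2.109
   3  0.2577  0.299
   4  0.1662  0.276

two-phase, V/F = 0.5060

ΣzᵢKᵢ = 1.5139; Σzᵢ/Kᵢ = 1.7063.
Both exceed 1, so a two-phase solution exists.
Newton–Raphson from ψ = 0.57:
  ψ = 0.5700: g = -0.05951, g' = -0.9543 → ψ = 0.5076
  ψ = 0.5076: g = -0.00147, g' = -0.9111 → ψ = 0.5060
Converged at ψ = 0.5060.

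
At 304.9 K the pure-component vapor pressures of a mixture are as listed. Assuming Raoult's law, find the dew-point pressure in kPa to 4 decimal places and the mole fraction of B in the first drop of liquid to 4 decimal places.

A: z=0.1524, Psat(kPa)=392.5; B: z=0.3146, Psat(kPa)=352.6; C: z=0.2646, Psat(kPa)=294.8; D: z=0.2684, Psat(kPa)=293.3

At the dew point ψ → 1, so Σzᵢ/Kᵢ = 1 with Kᵢ = Pᵢˢᵃᵗ/P ⇒ 1/P = Σzᵢ/Pᵢˢᵃᵗ.
1/P = 0.1524/392.5 + 0.3146/352.6 + 0.2646/294.8 + 0.2684/293.3 = 0.0030932 ⇒ P = 323.2928 kPa
xᵢ = zᵢP/Pᵢˢᵃᵗ ⇒ x_B = 0.3146·323.2928/352.6 = 0.2885

Pdew = 323.2928 kPa, x_B = 0.2885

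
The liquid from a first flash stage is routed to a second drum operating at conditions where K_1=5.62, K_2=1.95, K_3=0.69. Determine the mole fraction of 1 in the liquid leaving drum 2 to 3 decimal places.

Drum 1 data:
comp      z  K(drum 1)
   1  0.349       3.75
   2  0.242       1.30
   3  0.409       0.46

Drum 1:
Material balance + equilibrium reduce to Σ zᵢ(Kᵢ−1)/(1+ψ₁(Kᵢ−1)) = 0.
g(0) = ΣzᵢKᵢ − 1 = 0.811 and g(1) = 1 − Σzᵢ/Kᵢ = -0.168, so a root lies in (0, 1).
Newton iteration, ψ₁⁰ = 0.5:
  ψ₁ = 0.500: g = 0.1647, g' = -0.708 → ψ₁ = 0.733
  ψ₁ = 0.733: g = 0.0125, g' = -0.632 → ψ₁ = 0.752
Converged at ψ₁ = 0.752.
Drum-1 compositions:
  1: x = 0.114, y = 0.426
  2: x = 0.197, y = 0.257
  3: x = 0.689, y = 0.317
Drum-2 feed = drum-1 liquid: z₂ = (0.1137, 0.1974, 0.6888).
Drum 2:
Material balance + equilibrium reduce to Σ zᵢ(Kᵢ−1)/(1+ψ₂(Kᵢ−1)) = 0.
g(0) = ΣzᵢKᵢ − 1 = 0.499 and g(1) = 1 − Σzᵢ/Kᵢ = -0.120, so a root lies in (0, 1).
Iterate (Newton) starting at ψ₂ = 0.58:
  ψ₂ = 0.580: g = 0.0034, g' = -0.352 → ψ₂ = 0.590
Converged at ψ₂ = 0.590.
  1: x = 0.031, y = 0.172
  2: x = 0.127, y = 0.247
  3: x = 0.843, y = 0.582

x_1 (drum 2) = 0.031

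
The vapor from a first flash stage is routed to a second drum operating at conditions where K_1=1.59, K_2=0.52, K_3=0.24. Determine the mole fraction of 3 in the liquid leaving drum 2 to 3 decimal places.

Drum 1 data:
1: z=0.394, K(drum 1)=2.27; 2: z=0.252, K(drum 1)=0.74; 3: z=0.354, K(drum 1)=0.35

Drum 1:
Rachford–Rice: g(ψ₁) = Σ zᵢ(Kᵢ−1)/(1+ψ₁(Kᵢ−1)) = 0.
Feasibility: ΣzᵢKᵢ = 1.205, Σzᵢ/Kᵢ = 1.526 — both > 1, two phases present.
Iterate (Newton) starting at ψ₁ = 0.5:
  ψ₁ = 0.500: g = -0.1102, g' = -0.588 → ψ₁ = 0.313
  ψ₁ = 0.313: g = -0.0020, g' = -0.581 → ψ₁ = 0.309
Converged at ψ₁ = 0.309.
Drum-1 compositions:
  1: x = 0.283, y = 0.642
  2: x = 0.274, y = 0.203
  3: x = 0.443, y = 0.155
Drum-2 feed = drum-1 vapor: z₂ = (0.6421, 0.2028, 0.1551).
Drum 2:
Newton iteration, ψ₂⁰ = 0.5:
  ψ₂ = 0.500: g = -0.0256, g' = -0.447 → ψ₂ = 0.443
  ψ₂ = 0.443: g = -0.0008, g' = -0.419 → ψ₂ = 0.441
Converged at ψ₂ = 0.441.
  1: x = 0.510, y = 0.810
  2: x = 0.257, y = 0.134
  3: x = 0.233, y = 0.056

x_3 (drum 2) = 0.233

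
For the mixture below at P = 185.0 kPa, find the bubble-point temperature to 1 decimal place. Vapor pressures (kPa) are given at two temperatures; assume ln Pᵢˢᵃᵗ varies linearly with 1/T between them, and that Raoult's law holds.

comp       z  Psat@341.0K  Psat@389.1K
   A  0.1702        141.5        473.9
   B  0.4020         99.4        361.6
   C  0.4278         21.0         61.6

Bubble-point temperature: ΣzᵢPᵢˢᵃᵗ(T) = P. Interpolate ln Pᵢˢᵃᵗ = aᵢ + bᵢ/T.
  T = 341.0 K: ΣzᵢPᵢˢᵃᵗ = 73.03 kPa
  T = 389.1 K: ΣzᵢPᵢˢᵃᵗ = 252.37 kPa
  T = 365.1 K: ΣzᵢPᵢˢᵃᵗ = 141.51 kPa
  T = 377.1 K: ΣzᵢPᵢˢᵃᵗ = 190.70 kPa
  T = 371.1 K: ΣzᵢPᵢˢᵃᵗ = 164.67 kPa
  T = 374.1 K: ΣzᵢPᵢˢᵃᵗ = 177.31 kPa
  T = 375.6 K: ΣzᵢPᵢˢᵃᵗ = 183.91 kPa
Interpolating between 375.6 K and 377.1 K gives T ≈ 375.8 K.

T = 375.8 K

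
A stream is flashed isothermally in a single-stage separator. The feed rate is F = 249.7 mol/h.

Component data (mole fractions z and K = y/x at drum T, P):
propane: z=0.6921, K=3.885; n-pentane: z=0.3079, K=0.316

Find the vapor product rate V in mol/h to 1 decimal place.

Rachford–Rice: g(ψ) = Σ zᵢ(Kᵢ−1)/(1+ψ(Kᵢ−1)) = 0.
g(0) = ΣzᵢKᵢ − 1 = 1.7861 and g(1) = 1 − Σzᵢ/Kᵢ = -0.1525, so a root lies in (0, 1).
Newton iteration, ψ⁰ = 0.47:
  ψ = 0.4700: g = 0.53713, g' = -1.3507 → ψ = 0.8677
  ψ = 0.8677: g = 0.05190, g' = -1.3411 → ψ = 0.9064
  ψ = 0.9064: g = -0.00179, g' = -1.4382 → ψ = 0.9051
Converged at ψ = 0.9051.
Then V = ψ·F = 0.9051·249.7 = 226.0 mol/h and L = F − V = 23.7 mol/h.

V = 226.0 mol/h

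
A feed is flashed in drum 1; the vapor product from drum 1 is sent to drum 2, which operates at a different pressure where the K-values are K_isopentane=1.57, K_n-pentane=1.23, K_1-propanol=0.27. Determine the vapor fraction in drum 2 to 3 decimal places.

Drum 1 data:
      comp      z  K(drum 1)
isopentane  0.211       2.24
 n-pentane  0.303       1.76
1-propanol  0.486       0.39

Drum 1:
Material balance + equilibrium reduce to Σ zᵢ(Kᵢ−1)/(1+ψ₁(Kᵢ−1)) = 0.
Check two-phase: ΣzᵢKᵢ = 1.195 > 1 and Σzᵢ/Kᵢ = 1.513 > 1, so g(0) = 0.195 > 0 and g(1) = -0.513 < 0.
Newton iteration, ψ₁⁰ = 0.5:
  ψ₁ = 0.500: g = -0.0982, g' = -0.590 → ψ₁ = 0.334
  ψ₁ = 0.334: g = -0.0034, g' = -0.559 → ψ₁ = 0.327
Converged at ψ₁ = 0.327.
Drum-1 compositions:
  isopentane: x = 0.150, y = 0.336
  n-pentane: x = 0.243, y = 0.427
  1-propanol: x = 0.607, y = 0.237
Drum-2 feed = drum-1 vapor: z₂ = (0.3361, 0.4270, 0.2369).
Drum 2:
Let ψ₂ = V/F and solve Σ zᵢ(Kᵢ−1)/(1+ψ₂(Kᵢ−1)) = 0.
g(0) = ΣzᵢKᵢ − 1 = 0.117 and g(1) = 1 − Σzᵢ/Kᵢ = -0.439, so a root lies in (0, 1).
Newton–Raphson from ψ₂ = 0.5:
  ψ₂ = 0.500: g = -0.0351, g' = -0.397 → ψ₂ = 0.412
  ψ₂ = 0.412: g = -0.0023, g' = -0.348 → ψ₂ = 0.405
Converged at ψ₂ = 0.405.
  isopentane: x = 0.273, y = 0.429
  n-pentane: x = 0.391, y = 0.480
  1-propanol: x = 0.336, y = 0.091

V/F (drum 2) = 0.405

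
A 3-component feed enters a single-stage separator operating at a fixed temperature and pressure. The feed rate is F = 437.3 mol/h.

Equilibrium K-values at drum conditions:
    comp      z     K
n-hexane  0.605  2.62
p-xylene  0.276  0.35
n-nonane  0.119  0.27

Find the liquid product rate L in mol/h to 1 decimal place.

Newton iteration, ψ⁰ = 0.5:
  ψ = 0.500: g = 0.1389, g' = -0.898 → ψ = 0.655
  ψ = 0.655: g = -0.0031, g' = -0.960 → ψ = 0.652
Converged at ψ = 0.652.
Then V = ψ·F = 0.6515·437.3 = 284.9 mol/h and L = F − V = 152.4 mol/h.

L = 152.4 mol/h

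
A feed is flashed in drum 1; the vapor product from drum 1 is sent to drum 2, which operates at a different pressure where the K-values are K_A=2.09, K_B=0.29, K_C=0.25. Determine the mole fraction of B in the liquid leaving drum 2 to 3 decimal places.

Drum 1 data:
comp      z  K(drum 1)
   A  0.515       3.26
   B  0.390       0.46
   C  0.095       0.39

Drum 1:
Material balance + equilibrium reduce to Σ zᵢ(Kᵢ−1)/(1+ψ₁(Kᵢ−1)) = 0.
g(0) = ΣzᵢKᵢ − 1 = 0.895 and g(1) = 1 − Σzᵢ/Kᵢ = -0.249, so a root lies in (0, 1).
Newton–Raphson from ψ₁ = 0.5:
  ψ₁ = 0.500: g = 0.1746, g' = -0.866 → ψ₁ = 0.701
  ψ₁ = 0.701: g = 0.0099, g' = -0.796 → ψ₁ = 0.714
Converged at ψ₁ = 0.714.
Drum-1 compositions:
  A: x = 0.197, y = 0.642
  B: x = 0.635, y = 0.292
  C: x = 0.168, y = 0.066
Drum-2 feed = drum-1 vapor: z₂ = (0.6424, 0.2919, 0.0656).
Drum 2:
Iterate (Newton) starting at ψ₂ = 0.37:
  ψ₂ = 0.370: g = 0.1497, g' = -0.729 → ψ₂ = 0.575
  ψ₂ = 0.575: g = -0.0067, g' = -0.823 → ψ₂ = 0.567
Converged at ψ₂ = 0.567.
  A: x = 0.397, y = 0.830
  B: x = 0.489, y = 0.142
  C: x = 0.114, y = 0.029

x_B (drum 2) = 0.489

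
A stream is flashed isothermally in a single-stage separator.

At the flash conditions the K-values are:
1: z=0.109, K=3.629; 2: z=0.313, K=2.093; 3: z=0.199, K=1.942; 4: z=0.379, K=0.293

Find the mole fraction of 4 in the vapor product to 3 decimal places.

y_4 = 0.186

Material balance + equilibrium reduce to Σ zᵢ(Kᵢ−1)/(1+β(Kᵢ−1)) = 0.
Feasibility: ΣzᵢKᵢ = 1.548, Σzᵢ/Kᵢ = 1.576 — both > 1, two phases present.
Newton–Raphson from β = 0.53:
  β = 0.530: g = 0.0329, g' = -0.845 → β = 0.569
  β = 0.569: g = -0.0004, g' = -0.868 → β = 0.568
Converged at β = 0.568.
Compositions from xᵢ = zᵢ/(1+β(Kᵢ−1)), yᵢ = Kᵢxᵢ:
  1: x = 0.044, y = 0.159
  2: x = 0.193, y = 0.404
  3: x = 0.130, y = 0.252
  4: x = 0.634, y = 0.186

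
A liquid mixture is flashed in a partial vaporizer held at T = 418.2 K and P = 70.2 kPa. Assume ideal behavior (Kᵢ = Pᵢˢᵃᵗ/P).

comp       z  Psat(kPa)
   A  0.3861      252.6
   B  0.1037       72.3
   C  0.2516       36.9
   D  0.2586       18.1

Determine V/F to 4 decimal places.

V/F = 0.4767

Raoult's law: Kᵢ = Pᵢˢᵃᵗ/P = Pᵢˢᵃᵗ/70.2.
  K_A = 252.6/70.2 = 3.598291, K_B = 72.3/70.2 = 1.029915, K_C = 36.9/70.2 = 0.525641, K_D = 18.1/70.2 = 0.257835
Material balance + equilibrium reduce to Σ zᵢ(Kᵢ−1)/(1+V/F(Kᵢ−1)) = 0.
Feasibility: ΣzᵢKᵢ = 1.6950, Σzᵢ/Kᵢ = 1.6896 — both > 1, two phases present.
Newton–Raphson from V/F = 0.5:
  V/F = 0.5000: g = -0.02223, g' = -0.9506 → V/F = 0.4766
  V/F = 0.4766: g = 0.00005, g' = -0.9559 → V/F = 0.4767
Converged at V/F = 0.4767.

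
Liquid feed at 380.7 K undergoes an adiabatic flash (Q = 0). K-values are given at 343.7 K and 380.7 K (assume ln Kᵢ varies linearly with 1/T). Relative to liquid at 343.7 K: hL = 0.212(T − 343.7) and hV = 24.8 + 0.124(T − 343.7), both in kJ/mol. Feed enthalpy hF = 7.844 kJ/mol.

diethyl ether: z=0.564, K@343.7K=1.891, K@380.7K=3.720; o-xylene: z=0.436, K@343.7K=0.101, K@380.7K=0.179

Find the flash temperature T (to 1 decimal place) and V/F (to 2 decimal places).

Adiabatic flash: solve Rachford–Rice at each trial T, then check hF = ψ·hV(T) + (1−ψ)·hL(T).
  T = 343.7 K: K = (1.891, 0.101), RR gives ψ = 0.138, H_out = 3.423 kJ/mol
  T = 380.7 K: K = (3.720, 0.179), RR gives ψ = 0.527, H_out = 19.191 kJ/mol
  T = 362.2 K: K = (2.698, 0.136), RR gives ψ = 0.396, H_out = 13.108 kJ/mol
  T = 352.9 K: K = (2.267, 0.118), RR gives ψ = 0.295, H_out = 9.033 kJ/mol
  T = 348.3 K: K = (2.073, 0.109), RR gives ψ = 0.227, H_out = 6.509 kJ/mol
  T = 350.6 K: K = (2.169, 0.113), RR gives ψ = 0.263, H_out = 7.827 kJ/mol
Linear interpolation between T = 350.6 (H_out = 7.827) and T = 352.9 (H_out = 9.033) on hF = 7.844 gives T ≈ 350.6 K, at which ψ = 0.26.

T = 350.6 K, V/F = 0.26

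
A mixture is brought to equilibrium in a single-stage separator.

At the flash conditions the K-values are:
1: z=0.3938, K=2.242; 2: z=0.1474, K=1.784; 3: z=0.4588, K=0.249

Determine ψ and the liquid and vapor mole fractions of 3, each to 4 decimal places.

ψ = 0.3063, x_3 = 0.5959, y_3 = 0.1484

Material balance + equilibrium reduce to Σ zᵢ(Kᵢ−1)/(1+ψ(Kᵢ−1)) = 0.
Check two-phase: ΣzᵢKᵢ = 1.2601 > 1 and Σzᵢ/Kᵢ = 2.1008 > 1, so g(0) = 0.2601 > 0 and g(1) = -1.1008 < 0.
Iterate (Newton) starting at ψ = 0.38:
  ψ = 0.3800: g = -0.06084, g' = -0.8409 → ψ = 0.3076
  ψ = 0.3076: g = -0.00109, g' = -0.8144 → ψ = 0.3063
Converged at ψ = 0.3063.
Compositions from xᵢ = zᵢ/(1+ψ(Kᵢ−1)), yᵢ = Kᵢxᵢ:
  1: x = 0.2853, y = 0.6396
  2: x = 0.1189, y = 0.2120
  3: x = 0.5959, y = 0.1484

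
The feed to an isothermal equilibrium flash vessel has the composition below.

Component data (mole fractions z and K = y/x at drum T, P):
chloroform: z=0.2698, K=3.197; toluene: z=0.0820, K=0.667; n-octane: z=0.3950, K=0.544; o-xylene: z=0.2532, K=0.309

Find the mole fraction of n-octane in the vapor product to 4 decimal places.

y_n-octane = 0.2341

Iterate (Newton) starting at V/F = 0.54:
  V/F = 0.5400: g = -0.28025, g' = -0.7382 → V/F = 0.1603
  V/F = 0.1603: g = 0.01840, g' = -0.9708 → V/F = 0.1793
  V/F = 0.1793: g = 0.00034, g' = -0.9354 → V/F = 0.1797
Converged at V/F = 0.1797.
Compositions from xᵢ = zᵢ/(1+V/F(Kᵢ−1)), yᵢ = Kᵢxᵢ:
  chloroform: x = 0.1934, y = 0.6184
  toluene: x = 0.0872, y = 0.0582
  n-octane: x = 0.4302, y = 0.2341
  o-xylene: x = 0.2891, y = 0.0893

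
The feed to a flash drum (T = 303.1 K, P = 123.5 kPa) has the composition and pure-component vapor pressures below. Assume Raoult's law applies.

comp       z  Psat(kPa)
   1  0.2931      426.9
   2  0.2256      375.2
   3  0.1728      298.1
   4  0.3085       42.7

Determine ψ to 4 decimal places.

ψ = 0.9027

Raoult's law: Kᵢ = Pᵢˢᵃᵗ/P = Pᵢˢᵃᵗ/123.5.
  K_1 = 426.9/123.5 = 3.456680, K_2 = 375.2/123.5 = 3.038057, K_3 = 298.1/123.5 = 2.413765, K_4 = 42.7/123.5 = 0.345749
Rachford–Rice: g(ψ) = Σ zᵢ(Kᵢ−1)/(1+ψ(Kᵢ−1)) = 0.
g(0) = ΣzᵢKᵢ − 1 = 1.2223 and g(1) = 1 − Σzᵢ/Kᵢ = -0.1229, so a root lies in (0, 1).
Newton iteration, ψ⁰ = 0.4:
  ψ = 0.4000: g = 0.49914, g' = -1.1176 → ψ = 0.8466
  ψ = 0.8466: g = 0.06124, g' = -1.0478 → ψ = 0.9051
  ψ = 0.9051: g = -0.00269, g' = -1.1464 → ψ = 0.9027
Converged at ψ = 0.9027.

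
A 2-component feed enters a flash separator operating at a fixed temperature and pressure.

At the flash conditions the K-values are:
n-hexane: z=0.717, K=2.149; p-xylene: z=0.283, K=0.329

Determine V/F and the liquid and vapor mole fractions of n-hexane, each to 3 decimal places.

V/F = 0.822, x_n-hexane = 0.369, y_n-hexane = 0.792

Material balance + equilibrium reduce to Σ zᵢ(Kᵢ−1)/(1+V/F(Kᵢ−1)) = 0.
g(0) = ΣzᵢKᵢ − 1 = 0.634 and g(1) = 1 − Σzᵢ/Kᵢ = -0.194, so a root lies in (0, 1).
Binary case is linear: z₁(K₁−1)(1+V/F(K₂−1)) + z₂(K₂−1)(1+V/F(K₁−1)) = 0
⇒ V/F = [z₁(K₁−1)+z₂(K₂−1)] / [−(K₁−1)(K₂−1)] = 0.6339/0.7710 = 0.822
Compositions from xᵢ = zᵢ/(1+V/F(Kᵢ−1)), yᵢ = Kᵢxᵢ:
  n-hexane: x = 0.369, y = 0.792
  p-xylene: x = 0.631, y = 0.208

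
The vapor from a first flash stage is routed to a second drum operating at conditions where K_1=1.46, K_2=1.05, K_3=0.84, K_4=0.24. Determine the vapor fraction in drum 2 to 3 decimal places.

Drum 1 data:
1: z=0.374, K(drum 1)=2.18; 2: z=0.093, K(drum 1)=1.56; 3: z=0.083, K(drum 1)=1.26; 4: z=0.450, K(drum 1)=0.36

V/F (drum 2) = 0.348

Drum 1:
Rachford–Rice: g(ψ₁) = Σ zᵢ(Kᵢ−1)/(1+ψ₁(Kᵢ−1)) = 0.
g(0) = ΣzᵢKᵢ − 1 = 0.227 and g(1) = 1 − Σzᵢ/Kᵢ = -0.547, so a root lies in (0, 1).
Iterate (Newton) starting at ψ₁ = 0.5:
  ψ₁ = 0.500: g = -0.0862, g' = -0.627 → ψ₁ = 0.362
  ψ₁ = 0.362: g = -0.0029, g' = -0.593 → ψ₁ = 0.358
Converged at ψ₁ = 0.358.
Drum-1 compositions:
  1: x = 0.263, y = 0.573
  2: x = 0.077, y = 0.121
  3: x = 0.076, y = 0.096
  4: x = 0.584, y = 0.210
Drum-2 feed = drum-1 vapor: z₂ = (0.5734, 0.1209, 0.0957, 0.2101).
Drum 2:
Let ψ₂ = V/F and solve Σ zᵢ(Kᵢ−1)/(1+ψ₂(Kᵢ−1)) = 0.
g(0) = ΣzᵢKᵢ − 1 = 0.095 and g(1) = 1 − Σzᵢ/Kᵢ = -0.497, so a root lies in (0, 1).
Newton–Raphson from ψ₂ = 0.5:
  ψ₂ = 0.500: g = -0.0538, g' = -0.399 → ψ₂ = 0.365
  ψ₂ = 0.365: g = -0.0055, g' = -0.324 → ψ₂ = 0.348
Converged at ψ₂ = 0.348.
  1: x = 0.494, y = 0.722
  2: x = 0.119, y = 0.125
  3: x = 0.101, y = 0.085
  4: x = 0.286, y = 0.069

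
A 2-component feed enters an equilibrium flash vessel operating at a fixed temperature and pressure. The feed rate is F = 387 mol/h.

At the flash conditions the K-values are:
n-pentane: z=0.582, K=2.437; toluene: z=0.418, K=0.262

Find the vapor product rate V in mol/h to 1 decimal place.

V = 192.6 mol/h

Rachford–Rice: g(β) = Σ zᵢ(Kᵢ−1)/(1+β(Kᵢ−1)) = 0.
g(0) = ΣzᵢKᵢ − 1 = 0.528 and g(1) = 1 − Σzᵢ/Kᵢ = -0.834, so a root lies in (0, 1).
Binary case is linear: z₁(K₁−1)(1+β(K₂−1)) + z₂(K₂−1)(1+β(K₁−1)) = 0
⇒ β = [z₁(K₁−1)+z₂(K₂−1)] / [−(K₁−1)(K₂−1)] = 0.5278/1.0605 = 0.498
Then V = β·F = 0.4977·387 = 192.6 mol/h and L = F − V = 194.4 mol/h.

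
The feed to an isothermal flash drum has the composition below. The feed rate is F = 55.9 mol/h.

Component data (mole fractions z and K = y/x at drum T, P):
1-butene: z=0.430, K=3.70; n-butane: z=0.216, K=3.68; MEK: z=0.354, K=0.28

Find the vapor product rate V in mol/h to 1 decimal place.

V = 42.8 mol/h

Material balance + equilibrium reduce to Σ zᵢ(Kᵢ−1)/(1+ψ(Kᵢ−1)) = 0.
g(0) = ΣzᵢKᵢ − 1 = 1.485 and g(1) = 1 − Σzᵢ/Kᵢ = -0.439, so a root lies in (0, 1).
Iterate (Newton) starting at ψ = 0.5:
  ψ = 0.500: g = 0.3432, g' = -1.299 → ψ = 0.764
  ψ = 0.764: g = 0.0022, g' = -1.408 → ψ = 0.766
Converged at ψ = 0.766.
Then V = ψ·F = 0.7658·55.9 = 42.8 mol/h and L = F − V = 13.1 mol/h.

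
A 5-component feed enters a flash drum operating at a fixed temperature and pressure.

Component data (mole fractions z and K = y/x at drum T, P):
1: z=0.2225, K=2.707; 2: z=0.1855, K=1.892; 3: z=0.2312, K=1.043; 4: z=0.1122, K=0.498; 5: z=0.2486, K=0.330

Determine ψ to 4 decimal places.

ψ = 0.5061

Let ψ = V/F and solve Σ zᵢ(Kᵢ−1)/(1+ψ(Kᵢ−1)) = 0.
g(0) = ΣzᵢKᵢ − 1 = 0.3323 and g(1) = 1 − Σzᵢ/Kᵢ = -0.3805, so a root lies in (0, 1).
Newton iteration, ψ⁰ = 0.5:
  ψ = 0.5000: g = 0.00341, g' = -0.5625 → ψ = 0.5061
Converged at ψ = 0.5061.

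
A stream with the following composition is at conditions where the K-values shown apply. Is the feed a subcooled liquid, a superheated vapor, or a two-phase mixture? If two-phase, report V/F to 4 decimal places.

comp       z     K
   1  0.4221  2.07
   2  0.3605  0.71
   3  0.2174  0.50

two-phase, V/F = 0.5797

ΣzᵢKᵢ = 1.2384; Σzᵢ/Kᵢ = 1.1465.
Both exceed 1, so a two-phase solution exists.
Let ψ = V/F and solve Σ zᵢ(Kᵢ−1)/(1+ψ(Kᵢ−1)) = 0.
Newton iteration, ψ⁰ = 0.5:
  ψ = 0.5000: g = 0.02702, g' = -0.3432 → ψ = 0.5787
  ψ = 0.5787: g = 0.00033, g' = -0.3357 → ψ = 0.5797
Converged at ψ = 0.5797.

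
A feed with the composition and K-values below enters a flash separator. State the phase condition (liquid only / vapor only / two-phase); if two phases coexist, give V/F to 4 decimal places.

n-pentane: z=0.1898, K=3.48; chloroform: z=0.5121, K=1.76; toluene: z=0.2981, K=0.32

ΣzᵢKᵢ = 1.6572; Σzᵢ/Kᵢ = 1.2771.
Both exceed 1, so a two-phase solution exists.
Material balance + equilibrium reduce to Σ zᵢ(Kᵢ−1)/(1+ψ(Kᵢ−1)) = 0.
Newton–Raphson from ψ = 0.5:
  ψ = 0.5000: g = 0.18503, g' = -0.7044 → ψ = 0.7627
  ψ = 0.7627: g = -0.01192, g' = -0.8530 → ψ = 0.7487
  ψ = 0.7487: g = -0.00013, g' = -0.8352 → ψ = 0.7485
Converged at ψ = 0.7485.

two-phase, V/F = 0.7485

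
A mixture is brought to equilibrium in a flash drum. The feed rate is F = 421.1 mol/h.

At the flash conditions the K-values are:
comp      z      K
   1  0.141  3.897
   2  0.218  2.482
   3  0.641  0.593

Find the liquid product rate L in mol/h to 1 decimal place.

Newton–Raphson from ψ = 0.65:
  ψ = 0.650: g = -0.0485, g' = -0.463 → ψ = 0.545
  ψ = 0.545: g = 0.0017, g' = -0.500 → ψ = 0.549
Converged at ψ = 0.549.
Then V = ψ·F = 0.5487·421.1 = 231.1 mol/h and L = F − V = 190.0 mol/h.

L = 190.0 mol/h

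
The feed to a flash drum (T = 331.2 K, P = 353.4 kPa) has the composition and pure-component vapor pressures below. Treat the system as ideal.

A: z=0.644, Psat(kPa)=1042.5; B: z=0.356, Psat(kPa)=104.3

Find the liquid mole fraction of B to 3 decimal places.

x_B = 0.734

Raoult's law: Kᵢ = Pᵢˢᵃᵗ/P = Pᵢˢᵃᵗ/353.4.
  K_A = 1042.5/353.4 = 2.94992, K_B = 104.3/353.4 = 0.29513
Material balance + equilibrium reduce to Σ zᵢ(Kᵢ−1)/(1+V/F(Kᵢ−1)) = 0.
Feasibility: ΣzᵢKᵢ = 2.005, Σzᵢ/Kᵢ = 1.425 — both > 1, two phases present.
Newton iteration, V/F⁰ = 0.5:
  V/F = 0.500: g = 0.2483, g' = -1.050 → V/F = 0.737
  V/F = 0.737: g = -0.0065, g' = -1.178 → V/F = 0.731
Converged at V/F = 0.731.
Compositions from xᵢ = zᵢ/(1+V/F(Kᵢ−1)), yᵢ = Kᵢxᵢ:
  A: x = 0.266, y = 0.783
  B: x = 0.734, y = 0.217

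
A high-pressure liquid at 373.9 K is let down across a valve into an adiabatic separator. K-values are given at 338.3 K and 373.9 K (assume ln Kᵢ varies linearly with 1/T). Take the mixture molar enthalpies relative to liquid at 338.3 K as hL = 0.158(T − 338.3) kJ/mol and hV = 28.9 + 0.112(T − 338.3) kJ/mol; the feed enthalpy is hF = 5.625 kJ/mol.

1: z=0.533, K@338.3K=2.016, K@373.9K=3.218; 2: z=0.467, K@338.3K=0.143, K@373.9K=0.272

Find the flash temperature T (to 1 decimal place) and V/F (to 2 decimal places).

Adiabatic flash: solve Rachford–Rice at each trial T, then check hF = ψ·hV(T) + (1−ψ)·hL(T).
  T = 338.3 K: K = (2.016, 0.143), RR gives ψ = 0.162, H_out = 4.690 kJ/mol
  T = 373.9 K: K = (3.218, 0.272), RR gives ψ = 0.522, H_out = 19.845 kJ/mol
  T = 356.1 K: K = (2.577, 0.200), RR gives ψ = 0.370, H_out = 13.215 kJ/mol
  T = 347.2 K: K = (2.286, 0.170), RR gives ψ = 0.279, H_out = 9.360 kJ/mol
  T = 342.8 K: K = (2.150, 0.156), RR gives ψ = 0.226, H_out = 7.187 kJ/mol
  T = 340.6 K: K = (2.084, 0.150), RR gives ψ = 0.196, H_out = 6.007 kJ/mol
Linear interpolation between T = 338.3 (H_out = 4.690) and T = 340.6 (H_out = 6.007) on hF = 5.625 gives T ≈ 339.9 K, at which ψ = 0.19.

T = 339.9 K, V/F = 0.19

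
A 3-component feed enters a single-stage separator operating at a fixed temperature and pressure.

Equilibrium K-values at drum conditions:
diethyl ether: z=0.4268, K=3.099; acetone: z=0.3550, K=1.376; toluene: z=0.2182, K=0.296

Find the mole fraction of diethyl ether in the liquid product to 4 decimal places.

Rachford–Rice: g(β) = Σ zᵢ(Kᵢ−1)/(1+β(Kᵢ−1)) = 0.
Check two-phase: ΣzᵢKᵢ = 1.8757 > 1 and Σzᵢ/Kᵢ = 1.1329 > 1, so g(0) = 0.8757 > 0 and g(1) = -0.1329 < 0.
Newton iteration, β⁰ = 0.36:
  β = 0.3600: g = 0.42208, g' = -0.8430 → β = 0.8607
  β = 0.8607: g = 0.03026, g' = -0.9637 → β = 0.8921
  β = 0.8921: g = -0.00112, g' = -1.0376 → β = 0.8910
Converged at β = 0.8910.
Compositions from xᵢ = zᵢ/(1+β(Kᵢ−1)), yᵢ = Kᵢxᵢ:
  diethyl ether: x = 0.1487, y = 0.4608
  acetone: x = 0.2659, y = 0.3659
  toluene: x = 0.5854, y = 0.1733

x_diethyl ether = 0.1487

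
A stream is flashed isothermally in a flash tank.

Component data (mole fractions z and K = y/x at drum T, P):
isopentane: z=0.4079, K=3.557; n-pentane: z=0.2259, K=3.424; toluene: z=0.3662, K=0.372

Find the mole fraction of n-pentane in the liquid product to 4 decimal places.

Newton iteration, ψ⁰ = 0.35:
  ψ = 0.3500: g = 0.55189, g' = -1.3685 → ψ = 0.7533
  ψ = 0.7533: g = 0.11377, g' = -0.9978 → ψ = 0.8673
  ψ = 0.8673: g = -0.00442, g' = -1.0921 → ψ = 0.8633
Converged at ψ = 0.8633.
Compositions from xᵢ = zᵢ/(1+ψ(Kᵢ−1)), yᵢ = Kᵢxᵢ:
  isopentane: x = 0.1272, y = 0.4524
  n-pentane: x = 0.0730, y = 0.2501
  toluene: x = 0.7998, y = 0.2975

x_n-pentane = 0.0730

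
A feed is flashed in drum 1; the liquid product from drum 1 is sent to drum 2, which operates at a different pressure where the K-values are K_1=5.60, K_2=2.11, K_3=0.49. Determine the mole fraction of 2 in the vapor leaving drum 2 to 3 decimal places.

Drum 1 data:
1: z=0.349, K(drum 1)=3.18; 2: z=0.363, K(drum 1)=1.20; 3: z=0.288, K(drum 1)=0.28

y_2 (drum 2) = 0.407

Drum 1:
Rachford–Rice: g(ψ₁) = Σ zᵢ(Kᵢ−1)/(1+ψ₁(Kᵢ−1)) = 0.
Feasibility: ΣzᵢKᵢ = 1.626, Σzᵢ/Kᵢ = 1.441 — both > 1, two phases present.
Newton–Raphson from ψ₁ = 0.5:
  ψ₁ = 0.500: g = 0.1060, g' = -0.756 → ψ₁ = 0.640
  ψ₁ = 0.640: g = -0.0027, g' = -0.814 → ψ₁ = 0.637
Converged at ψ₁ = 0.637.
Drum-1 compositions:
  1: x = 0.146, y = 0.465
  2: x = 0.322, y = 0.386
  3: x = 0.532, y = 0.149
Drum-2 feed = drum-1 liquid: z₂ = (0.1461, 0.3220, 0.5319).
Drum 2:
Newton iteration, ψ₂⁰ = 0.5:
  ψ₂ = 0.500: g = 0.0694, g' = -0.697 → ψ₂ = 0.600
  ψ₂ = 0.600: g = 0.0027, g' = -0.649 → ψ₂ = 0.604
Converged at ψ₂ = 0.604.
  1: x = 0.039, y = 0.217
  2: x = 0.193, y = 0.407
  3: x = 0.769, y = 0.377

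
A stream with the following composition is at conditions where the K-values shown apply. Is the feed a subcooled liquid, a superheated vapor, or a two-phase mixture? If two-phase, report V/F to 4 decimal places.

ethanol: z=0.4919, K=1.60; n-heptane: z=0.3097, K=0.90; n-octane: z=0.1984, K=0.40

two-phase, V/F = 0.5929

ΣzᵢKᵢ = 1.1451; Σzᵢ/Kᵢ = 1.1475.
Both exceed 1, so a two-phase solution exists.
Let ψ = V/F and solve Σ zᵢ(Kᵢ−1)/(1+ψ(Kᵢ−1)) = 0.
Newton iteration, ψ⁰ = 0.48:
  ψ = 0.4800: g = 0.02942, g' = -0.2511 → ψ = 0.5972
  ψ = 0.5972: g = -0.00117, g' = -0.2729 → ψ = 0.5929
Converged at ψ = 0.5929.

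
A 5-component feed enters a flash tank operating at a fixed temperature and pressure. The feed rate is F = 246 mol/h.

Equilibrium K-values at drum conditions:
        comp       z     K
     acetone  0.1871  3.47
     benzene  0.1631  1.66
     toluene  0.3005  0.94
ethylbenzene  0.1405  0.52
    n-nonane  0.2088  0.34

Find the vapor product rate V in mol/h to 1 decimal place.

Rachford–Rice: g(ψ) = Σ zᵢ(Kᵢ−1)/(1+ψ(Kᵢ−1)) = 0.
Check two-phase: ΣzᵢKᵢ = 1.3465 > 1 and Σzᵢ/Kᵢ = 1.3562 > 1, so g(0) = 0.3465 > 0 and g(1) = -0.3562 < 0.
Iterate (Newton) starting at ψ = 0.63:
  ψ = 0.6300: g = -0.09447, g' = -0.5443 → ψ = 0.4564
  ψ = 0.4564: g = -0.00216, g' = -0.5347 → ψ = 0.4524
Converged at ψ = 0.4524.
Then V = ψ·F = 0.4524·246 = 111.3 mol/h and L = F − V = 134.7 mol/h.

V = 111.3 mol/h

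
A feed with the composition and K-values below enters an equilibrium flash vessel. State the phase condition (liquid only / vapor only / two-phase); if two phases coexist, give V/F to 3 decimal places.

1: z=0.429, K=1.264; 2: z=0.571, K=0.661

liquid only

ΣzᵢKᵢ = 0.920; Σzᵢ/Kᵢ = 1.203.
Since ΣzᵢKᵢ < 1 the mixture is below its bubble point — single liquid phase.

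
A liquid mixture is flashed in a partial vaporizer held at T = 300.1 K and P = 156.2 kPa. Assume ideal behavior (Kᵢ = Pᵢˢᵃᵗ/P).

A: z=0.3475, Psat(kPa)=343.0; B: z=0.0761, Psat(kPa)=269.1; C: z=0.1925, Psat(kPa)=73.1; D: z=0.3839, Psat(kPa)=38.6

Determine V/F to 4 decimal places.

V/F = 0.1024

Raoult's law: Kᵢ = Pᵢˢᵃᵗ/P = Pᵢˢᵃᵗ/156.2.
  K_A = 343.0/156.2 = 2.195903, K_B = 269.1/156.2 = 1.722791, K_C = 73.1/156.2 = 0.467990, K_D = 38.6/156.2 = 0.247119
Iterate (Newton) starting at V/F = 0.5:
  V/F = 0.5000: g = -0.30257, g' = -0.8769 → V/F = 0.1549
  V/F = 0.1549: g = -0.03873, g' = -0.7295 → V/F = 0.1018
  V/F = 0.1018: g = 0.00038, g' = -0.7456 → V/F = 0.1024
Converged at V/F = 0.1024.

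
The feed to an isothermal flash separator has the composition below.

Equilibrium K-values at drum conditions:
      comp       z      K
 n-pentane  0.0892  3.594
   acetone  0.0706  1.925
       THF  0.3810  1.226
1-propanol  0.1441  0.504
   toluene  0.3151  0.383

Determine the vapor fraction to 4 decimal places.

ψ = 0.1786

Rachford–Rice: g(ψ) = Σ zᵢ(Kᵢ−1)/(1+ψ(Kᵢ−1)) = 0.
g(0) = ΣzᵢKᵢ − 1 = 0.1169 and g(1) = 1 − Σzᵢ/Kᵢ = -0.4809, so a root lies in (0, 1).
Iterate (Newton) starting at ψ = 0.42:
  ψ = 0.4200: g = -0.11629, g' = -0.4602 → ψ = 0.1673
  ψ = 0.1673: g = 0.00616, g' = -0.5466 → ψ = 0.1785
  ψ = 0.1785: g = 0.00005, g' = -0.5370 → ψ = 0.1786
Converged at ψ = 0.1786.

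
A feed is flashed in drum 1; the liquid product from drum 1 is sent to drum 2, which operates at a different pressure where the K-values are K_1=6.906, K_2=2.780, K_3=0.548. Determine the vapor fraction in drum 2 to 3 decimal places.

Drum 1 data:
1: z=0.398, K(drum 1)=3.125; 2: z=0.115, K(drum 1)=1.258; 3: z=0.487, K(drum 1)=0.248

V/F (drum 2) = 0.554

Drum 1:
Rachford–Rice: g(ψ₁) = Σ zᵢ(Kᵢ−1)/(1+ψ₁(Kᵢ−1)) = 0.
Check two-phase: ΣzᵢKᵢ = 1.509 > 1 and Σzᵢ/Kᵢ = 2.182 > 1, so g(0) = 0.509 > 0 and g(1) = -1.182 < 0.
Newton iteration, ψ₁⁰ = 0.45:
  ψ₁ = 0.450: g = -0.0946, g' = -1.105 → ψ₁ = 0.364
Converged at ψ₁ = 0.364.
Drum-1 compositions:
  1: x = 0.224, y = 0.701
  2: x = 0.105, y = 0.132
  3: x = 0.670, y = 0.166
Drum-2 feed = drum-1 liquid: z₂ = (0.2245, 0.1051, 0.6704).
Drum 2:
Material balance + equilibrium reduce to Σ zᵢ(Kᵢ−1)/(1+ψ₂(Kᵢ−1)) = 0.
Feasibility: ΣzᵢKᵢ = 2.210, Σzᵢ/Kᵢ = 1.294 — both > 1, two phases present.
Iterate (Newton) starting at ψ₂ = 0.7:
  ψ₂ = 0.700: g = -0.1017, g' = -0.656 → ψ₂ = 0.545
  ψ₂ = 0.545: g = 0.0072, g' = -0.767 → ψ₂ = 0.554
Converged at ψ₂ = 0.554.
  1: x = 0.053, y = 0.363
  2: x = 0.053, y = 0.147
  3: x = 0.895, y = 0.490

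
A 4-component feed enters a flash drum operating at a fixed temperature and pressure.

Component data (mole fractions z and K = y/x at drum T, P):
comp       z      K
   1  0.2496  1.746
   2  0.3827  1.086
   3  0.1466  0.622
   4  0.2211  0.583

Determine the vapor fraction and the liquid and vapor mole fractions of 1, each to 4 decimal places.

Let ψ = V/F and solve Σ zᵢ(Kᵢ−1)/(1+ψ(Kᵢ−1)) = 0.
g(0) = ΣzᵢKᵢ − 1 = 0.0715 and g(1) = 1 − Σzᵢ/Kᵢ = -0.1103, so a root lies in (0, 1).
Newton iteration, ψ⁰ = 0.57:
  ψ = 0.5700: g = -0.02956, g' = -0.1711 → ψ = 0.3973
  ψ = 0.3973: g = -0.00026, g' = -0.1695 → ψ = 0.3958
Converged at ψ = 0.3958.
Compositions from xᵢ = zᵢ/(1+ψ(Kᵢ−1)), yᵢ = Kᵢxᵢ:
  1: x = 0.1927, y = 0.3365
  2: x = 0.3701, y = 0.4019
  3: x = 0.1724, y = 0.1072
  4: x = 0.2648, y = 0.1544

ψ = 0.3958, x_1 = 0.1927, y_1 = 0.3365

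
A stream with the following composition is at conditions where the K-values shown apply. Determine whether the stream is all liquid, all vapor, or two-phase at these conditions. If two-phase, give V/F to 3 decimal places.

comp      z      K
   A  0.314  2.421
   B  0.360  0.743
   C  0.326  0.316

ΣzᵢKᵢ = 1.131; Σzᵢ/Kᵢ = 1.646.
Both exceed 1, so a two-phase solution exists.
Rachford–Rice: g(ψ) = Σ zᵢ(Kᵢ−1)/(1+ψ(Kᵢ−1)) = 0.
Iterate (Newton) starting at ψ = 0.5:
  ψ = 0.500: g = -0.1842, g' = -0.600 → ψ = 0.193
  ψ = 0.193: g = -0.0042, g' = -0.619 → ψ = 0.186
Converged at ψ = 0.186.

two-phase, V/F = 0.186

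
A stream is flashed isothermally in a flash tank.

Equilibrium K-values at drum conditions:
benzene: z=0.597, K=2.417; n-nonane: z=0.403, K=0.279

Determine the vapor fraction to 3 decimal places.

Material balance + equilibrium reduce to Σ zᵢ(Kᵢ−1)/(1+ψ(Kᵢ−1)) = 0.
g(0) = ΣzᵢKᵢ − 1 = 0.555 and g(1) = 1 − Σzᵢ/Kᵢ = -0.691, so a root lies in (0, 1).
Newton–Raphson from ψ = 0.5:
  ψ = 0.500: g = 0.0408, g' = -0.923 → ψ = 0.544
Converged at ψ = 0.544.

ψ = 0.544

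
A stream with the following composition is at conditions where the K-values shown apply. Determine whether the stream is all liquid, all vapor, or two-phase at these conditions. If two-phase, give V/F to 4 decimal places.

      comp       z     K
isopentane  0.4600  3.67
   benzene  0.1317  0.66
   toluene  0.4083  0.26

two-phase, V/F = 0.4936

ΣzᵢKᵢ = 1.8813; Σzᵢ/Kᵢ = 1.8953.
Both exceed 1, so a two-phase solution exists.
Newton iteration, ψ⁰ = 0.6:
  ψ = 0.6000: g = -0.12765, g' = -1.2316 → ψ = 0.4964
  ψ = 0.4964: g = -0.00322, g' = -1.1871 → ψ = 0.4936
Converged at ψ = 0.4936.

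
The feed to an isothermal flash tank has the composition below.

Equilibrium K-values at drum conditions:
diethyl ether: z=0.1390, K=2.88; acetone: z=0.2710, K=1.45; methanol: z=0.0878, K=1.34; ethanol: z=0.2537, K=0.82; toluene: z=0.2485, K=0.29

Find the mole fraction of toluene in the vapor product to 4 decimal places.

y_toluene = 0.0971

Newton iteration, ψ⁰ = 0.5:
  ψ = 0.5000: g = -0.06396, g' = -0.4856 → ψ = 0.3683
  ψ = 0.3683: g = -0.00226, g' = -0.4590 → ψ = 0.3634
Converged at ψ = 0.3634.
Compositions from xᵢ = zᵢ/(1+ψ(Kᵢ−1)), yᵢ = Kᵢxᵢ:
  diethyl ether: x = 0.0826, y = 0.2378
  acetone: x = 0.2329, y = 0.3377
  methanol: x = 0.0781, y = 0.1047
  ethanol: x = 0.2715, y = 0.2226
  toluene: x = 0.3349, y = 0.0971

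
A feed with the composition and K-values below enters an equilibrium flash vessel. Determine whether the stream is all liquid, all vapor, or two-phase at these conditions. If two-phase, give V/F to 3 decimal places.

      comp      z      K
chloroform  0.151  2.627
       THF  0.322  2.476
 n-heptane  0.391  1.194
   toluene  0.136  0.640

all vapor

ΣzᵢKᵢ = 1.748; Σzᵢ/Kᵢ = 0.727.
Since Σzᵢ/Kᵢ < 1 the mixture is above its dew point — single vapor phase.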